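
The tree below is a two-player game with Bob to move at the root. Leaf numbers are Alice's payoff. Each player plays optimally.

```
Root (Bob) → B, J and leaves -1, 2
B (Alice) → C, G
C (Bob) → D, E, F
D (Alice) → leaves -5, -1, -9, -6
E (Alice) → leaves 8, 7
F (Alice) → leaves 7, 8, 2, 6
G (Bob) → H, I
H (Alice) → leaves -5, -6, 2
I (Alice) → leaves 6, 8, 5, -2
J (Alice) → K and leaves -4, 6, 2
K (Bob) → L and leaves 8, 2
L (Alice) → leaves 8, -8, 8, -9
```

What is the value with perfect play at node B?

2

D: max(-5, -1, -9, -6) = -1
E: max(8, 7) = 8
F: max(7, 8, 2, 6) = 8
C: min(-1, 8, 8) = -1
H: max(-5, -6, 2) = 2
I: max(6, 8, 5, -2) = 8
G: min(2, 8) = 2
B: max(-1, 2) = 2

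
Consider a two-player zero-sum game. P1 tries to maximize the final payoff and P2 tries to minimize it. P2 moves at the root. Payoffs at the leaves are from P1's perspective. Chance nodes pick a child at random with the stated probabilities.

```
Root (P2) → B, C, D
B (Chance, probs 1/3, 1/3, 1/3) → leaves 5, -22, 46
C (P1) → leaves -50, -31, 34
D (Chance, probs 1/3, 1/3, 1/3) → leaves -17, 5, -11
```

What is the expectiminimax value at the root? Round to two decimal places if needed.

-7.67

B (Chance): 1/3·5 + 1/3·-22 + 1/3·46 = 9.67
C (P1): max(-50, -31, 34) = 34
D (Chance): 1/3·-17 + 1/3·5 + 1/3·-11 = -7.67
Root (P2): min(9.67, 34, -7.67) = -7.67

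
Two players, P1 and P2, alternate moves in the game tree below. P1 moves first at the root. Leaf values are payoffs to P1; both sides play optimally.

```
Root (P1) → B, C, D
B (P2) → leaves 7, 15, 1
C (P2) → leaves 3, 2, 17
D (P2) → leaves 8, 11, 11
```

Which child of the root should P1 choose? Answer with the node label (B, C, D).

D

B (P2): min(7, 15, 1) = 1
C (P2): min(3, 2, 17) = 2
D (P2): min(8, 11, 11) = 8
Root (P1): max(1, 2, 8) = 8
P1 picks the child with the highest value: D (value 8).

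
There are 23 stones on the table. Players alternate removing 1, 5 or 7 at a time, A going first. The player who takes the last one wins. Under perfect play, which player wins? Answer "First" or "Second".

First

Compute winning (W) and losing (L) positions by backward induction:
i:   0  1  2  3  4  5  6  7  8  9 10 11 12 13 14 15 16 17 18 19 20 21 22 23
     L  W  L  W  L  W  L  W  L  W  L  W  L  W  L  W  L  W  L  W  L  W  L  W
Position 23 is W, so the first player wins.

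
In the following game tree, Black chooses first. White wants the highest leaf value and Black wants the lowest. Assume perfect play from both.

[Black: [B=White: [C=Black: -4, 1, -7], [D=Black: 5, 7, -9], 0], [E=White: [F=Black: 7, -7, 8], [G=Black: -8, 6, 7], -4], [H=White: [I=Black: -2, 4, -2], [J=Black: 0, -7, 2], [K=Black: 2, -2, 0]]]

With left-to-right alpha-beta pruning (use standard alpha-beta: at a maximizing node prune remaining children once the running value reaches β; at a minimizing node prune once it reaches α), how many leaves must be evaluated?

15

C [α=-∞,β=+∞]: v=-7
D [α=-7,β=+∞]: v=-9
B [α=-∞,β=+∞]: v=0
F [α=-∞,β=0]: v=-7
G [α=-7,β=0]: v=-8 after child 1 ≤ α → α-cutoff, skip 2
E [α=-∞,β=0]: v=-4
I [α=-∞,β=-4]: v=-2
H [α=-∞,β=-4]: v=-2 after child 1 ≥ β → β-cutoff, skip 2
Root [α=-∞,β=+∞]: v=-4
Leaves evaluated: 15 of 23.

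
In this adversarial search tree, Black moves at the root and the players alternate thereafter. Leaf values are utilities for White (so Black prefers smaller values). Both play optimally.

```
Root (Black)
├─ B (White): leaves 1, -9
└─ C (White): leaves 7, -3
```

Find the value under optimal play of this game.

1

B (White): max(1, -9) = 1
C (White): max(7, -3) = 7
Root (Black): min(1, 7) = 1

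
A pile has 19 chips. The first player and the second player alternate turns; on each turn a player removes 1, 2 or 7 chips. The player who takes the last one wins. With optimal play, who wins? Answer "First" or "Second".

First

i:   0  1  2  3  4  5  6  7  8  9 10 11 12 13 14 15 16 17 18 19
     L  W  W  L  W  W  L  W  W  L  W  W  L  W  W  L  W  W  L  W
Position 19 is W, so the first player wins.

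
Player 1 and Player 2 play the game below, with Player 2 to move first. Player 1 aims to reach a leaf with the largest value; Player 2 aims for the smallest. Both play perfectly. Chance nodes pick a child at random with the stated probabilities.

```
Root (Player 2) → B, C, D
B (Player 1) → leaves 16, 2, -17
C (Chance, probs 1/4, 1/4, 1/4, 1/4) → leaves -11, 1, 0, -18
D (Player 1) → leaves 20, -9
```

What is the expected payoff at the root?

B (Player 1): max(16, 2, -17) = 16
C (Chance): 1/4·-11 + 1/4·1 + 1/4·0 + 1/4·-18 = -7
D (Player 1): max(20, -9) = 20
Root (Player 2): min(16, -7, 20) = -7

-7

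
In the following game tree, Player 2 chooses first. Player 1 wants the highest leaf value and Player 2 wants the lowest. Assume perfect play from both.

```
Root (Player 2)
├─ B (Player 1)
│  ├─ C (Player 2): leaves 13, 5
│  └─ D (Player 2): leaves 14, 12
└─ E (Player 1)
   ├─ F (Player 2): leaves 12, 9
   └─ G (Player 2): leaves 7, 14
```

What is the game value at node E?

F: min(12, 9) = 9
G: min(7, 14) = 7
E: max(9, 7) = 9

9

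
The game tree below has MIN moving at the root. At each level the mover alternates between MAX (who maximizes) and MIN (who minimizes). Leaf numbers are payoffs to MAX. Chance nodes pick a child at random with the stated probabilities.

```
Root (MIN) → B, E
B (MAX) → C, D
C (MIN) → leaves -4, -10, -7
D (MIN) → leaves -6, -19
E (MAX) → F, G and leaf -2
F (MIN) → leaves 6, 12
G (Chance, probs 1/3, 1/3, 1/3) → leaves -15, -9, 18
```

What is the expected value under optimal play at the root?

-10

C (MIN): min(-4, -10, -7) = -10
D (MIN): min(-6, -19) = -19
B (MAX): max(-10, -19) = -10
F (MIN): min(6, 12) = 6
G (Chance): 1/3·-15 + 1/3·-9 + 1/3·18 = -2
E (MAX): max(6, -2, -2) = 6
Root (MIN): min(-10, 6) = -10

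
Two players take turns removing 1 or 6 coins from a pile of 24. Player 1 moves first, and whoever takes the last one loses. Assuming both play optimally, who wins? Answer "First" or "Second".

Positions where the player to move wins (W) vs loses (L):
i:   0  1  2  3  4  5  6  7  8  9 10 11 12 13 14 15 16 17 18 19 20 21 22 23 24
     W  L  W  L  W  L  W  W  L  W  L  W  L  W  W  L  W  L  W  L  W  W  L  W  L
Position 24 is L, so the second player wins.

Second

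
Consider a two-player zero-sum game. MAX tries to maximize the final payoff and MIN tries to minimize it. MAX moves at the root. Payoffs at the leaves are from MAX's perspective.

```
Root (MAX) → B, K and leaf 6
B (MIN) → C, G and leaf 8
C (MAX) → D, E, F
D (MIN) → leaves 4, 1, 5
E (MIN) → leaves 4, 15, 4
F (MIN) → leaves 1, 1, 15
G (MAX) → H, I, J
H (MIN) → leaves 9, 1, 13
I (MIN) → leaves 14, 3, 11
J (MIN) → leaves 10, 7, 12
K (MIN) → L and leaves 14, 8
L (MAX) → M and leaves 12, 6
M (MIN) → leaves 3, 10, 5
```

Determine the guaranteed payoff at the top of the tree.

8

D (MIN): min(4, 1, 5) = 1
E (MIN): min(4, 15, 4) = 4
F (MIN): min(1, 1, 15) = 1
C (MAX): max(1, 4, 1) = 4
H (MIN): min(9, 1, 13) = 1
I (MIN): min(14, 3, 11) = 3
J (MIN): min(10, 7, 12) = 7
G (MAX): max(1, 3, 7) = 7
B (MIN): min(4, 7, 8) = 4
M (MIN): min(3, 10, 5) = 3
L (MAX): max(3, 12, 6) = 12
K (MIN): min(12, 14, 8) = 8
Root (MAX): max(4, 8, 6) = 8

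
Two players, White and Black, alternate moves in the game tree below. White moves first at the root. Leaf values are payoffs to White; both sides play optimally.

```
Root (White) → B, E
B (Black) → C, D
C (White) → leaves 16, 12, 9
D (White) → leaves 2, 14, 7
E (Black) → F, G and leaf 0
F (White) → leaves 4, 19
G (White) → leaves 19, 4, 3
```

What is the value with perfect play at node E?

0

F: max(4, 19) = 19
G: max(19, 4, 3) = 19
E: min(19, 19, 0) = 0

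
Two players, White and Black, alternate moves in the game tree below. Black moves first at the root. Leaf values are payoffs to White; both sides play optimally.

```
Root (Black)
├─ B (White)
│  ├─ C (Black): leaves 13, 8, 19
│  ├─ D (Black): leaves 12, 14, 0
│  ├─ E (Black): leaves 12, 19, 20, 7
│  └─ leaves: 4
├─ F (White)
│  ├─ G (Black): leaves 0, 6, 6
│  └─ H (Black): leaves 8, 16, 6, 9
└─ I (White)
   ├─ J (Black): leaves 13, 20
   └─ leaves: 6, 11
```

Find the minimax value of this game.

C (Black): min(13, 8, 19) = 8
D (Black): min(12, 14, 0) = 0
E (Black): min(12, 19, 20, 7) = 7
B (White): max(8, 0, 7, 4) = 8
G (Black): min(0, 6, 6) = 0
H (Black): min(8, 16, 6, 9) = 6
F (White): max(0, 6) = 6
J (Black): min(13, 20) = 13
I (White): max(13, 6, 11) = 13
Root (Black): min(8, 6, 13) = 6

6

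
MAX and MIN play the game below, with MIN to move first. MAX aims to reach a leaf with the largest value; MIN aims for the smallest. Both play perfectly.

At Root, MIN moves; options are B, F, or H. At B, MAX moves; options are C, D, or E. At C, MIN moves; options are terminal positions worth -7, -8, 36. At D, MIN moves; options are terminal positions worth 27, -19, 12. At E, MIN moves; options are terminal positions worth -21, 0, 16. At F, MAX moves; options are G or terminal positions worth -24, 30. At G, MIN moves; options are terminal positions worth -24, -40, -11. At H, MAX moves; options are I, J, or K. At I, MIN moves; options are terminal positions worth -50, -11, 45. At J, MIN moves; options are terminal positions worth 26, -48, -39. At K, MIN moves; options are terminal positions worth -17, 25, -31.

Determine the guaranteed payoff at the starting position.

C (MIN): min(-7, -8, 36) = -8
D (MIN): min(27, -19, 12) = -19
E (MIN): min(-21, 0, 16) = -21
B (MAX): max(-8, -19, -21) = -8
G (MIN): min(-24, -40, -11) = -40
F (MAX): max(-40, -24, 30) = 30
I (MIN): min(-50, -11, 45) = -50
J (MIN): min(26, -48, -39) = -48
K (MIN): min(-17, 25, -31) = -31
H (MAX): max(-50, -48, -31) = -31
Root (MIN): min(-8, 30, -31) = -31

-31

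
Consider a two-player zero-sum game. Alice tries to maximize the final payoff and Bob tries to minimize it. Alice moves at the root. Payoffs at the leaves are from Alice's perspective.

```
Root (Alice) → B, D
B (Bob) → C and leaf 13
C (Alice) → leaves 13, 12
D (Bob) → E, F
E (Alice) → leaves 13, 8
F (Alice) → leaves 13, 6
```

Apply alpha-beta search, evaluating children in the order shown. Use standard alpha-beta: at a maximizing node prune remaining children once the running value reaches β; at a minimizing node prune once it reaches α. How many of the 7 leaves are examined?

C [α=-∞,β=+∞]: v=13
B [α=-∞,β=+∞]: v=13
E [α=13,β=+∞]: v=13
D [α=13,β=+∞]: v=13 after child 1 ≤ α → α-cutoff, skip 1
Root [α=-∞,β=+∞]: v=13
Leaves evaluated: 5 of 7.

5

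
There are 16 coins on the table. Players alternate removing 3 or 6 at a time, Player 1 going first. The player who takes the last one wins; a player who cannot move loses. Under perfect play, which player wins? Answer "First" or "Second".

Positions where the player to move wins (W) vs loses (L):
i:   0  1  2  3  4  5  6  7  8  9 10 11 12 13 14 15 16
     L  L  L  W  W  W  W  W  W  L  L  L  W  W  W  W  W
Position 16 is W, so the first player wins.

First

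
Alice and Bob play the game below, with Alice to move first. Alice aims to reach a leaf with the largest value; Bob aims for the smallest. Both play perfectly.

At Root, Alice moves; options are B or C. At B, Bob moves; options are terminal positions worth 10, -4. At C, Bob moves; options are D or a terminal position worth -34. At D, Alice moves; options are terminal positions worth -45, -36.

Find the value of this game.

B (Bob): min(10, -4) = -4
D (Alice): max(-45, -36) = -36
C (Bob): min(-36, -34) = -36
Root (Alice): max(-4, -36) = -4

-4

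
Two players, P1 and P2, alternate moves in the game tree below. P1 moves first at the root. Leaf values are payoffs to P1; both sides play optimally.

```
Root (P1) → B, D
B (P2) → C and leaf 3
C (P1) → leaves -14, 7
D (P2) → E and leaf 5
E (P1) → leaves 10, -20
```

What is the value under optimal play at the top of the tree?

5

C (P1): max(-14, 7) = 7
B (P2): min(7, 3) = 3
E (P1): max(10, -20) = 10
D (P2): min(10, 5) = 5
Root (P1): max(3, 5) = 5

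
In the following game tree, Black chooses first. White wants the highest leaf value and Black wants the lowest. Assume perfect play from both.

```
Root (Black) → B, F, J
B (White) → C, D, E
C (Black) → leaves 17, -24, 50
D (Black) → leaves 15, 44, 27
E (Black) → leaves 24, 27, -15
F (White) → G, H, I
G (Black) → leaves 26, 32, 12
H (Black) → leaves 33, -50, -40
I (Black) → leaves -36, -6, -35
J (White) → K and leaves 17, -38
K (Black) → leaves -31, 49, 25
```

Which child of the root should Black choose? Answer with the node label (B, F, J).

F

C (Black): min(17, -24, 50) = -24
D (Black): min(15, 44, 27) = 15
E (Black): min(24, 27, -15) = -15
B (White): max(-24, 15, -15) = 15
G (Black): min(26, 32, 12) = 12
H (Black): min(33, -50, -40) = -50
I (Black): min(-36, -6, -35) = -36
F (White): max(12, -50, -36) = 12
K (Black): min(-31, 49, 25) = -31
J (White): max(-31, 17, -38) = 17
Root (Black): min(15, 12, 17) = 12
Black picks the child with the lowest value: F (value 12).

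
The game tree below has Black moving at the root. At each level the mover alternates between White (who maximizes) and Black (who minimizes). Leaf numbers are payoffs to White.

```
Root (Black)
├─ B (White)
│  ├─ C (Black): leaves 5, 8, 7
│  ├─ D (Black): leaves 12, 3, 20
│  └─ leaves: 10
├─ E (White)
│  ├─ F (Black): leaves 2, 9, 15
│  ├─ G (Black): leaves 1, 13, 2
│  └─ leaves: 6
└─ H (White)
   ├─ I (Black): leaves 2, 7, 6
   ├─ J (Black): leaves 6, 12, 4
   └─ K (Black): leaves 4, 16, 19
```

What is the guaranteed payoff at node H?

I: min(2, 7, 6) = 2
J: min(6, 12, 4) = 4
K: min(4, 16, 19) = 4
H: max(2, 4, 4) = 4

4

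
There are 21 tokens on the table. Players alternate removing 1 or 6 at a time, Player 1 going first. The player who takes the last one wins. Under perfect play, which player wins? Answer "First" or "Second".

Positions where the player to move wins (W) vs loses (L):
i:   0  1  2  3  4  5  6  7  8  9 10 11 12 13 14 15 16 17 18 19 20 21
     L  W  L  W  L  W  W  L  W  L  W  L  W  W  L  W  L  W  L  W  W  L
Position 21 is L, so the second player wins.

Second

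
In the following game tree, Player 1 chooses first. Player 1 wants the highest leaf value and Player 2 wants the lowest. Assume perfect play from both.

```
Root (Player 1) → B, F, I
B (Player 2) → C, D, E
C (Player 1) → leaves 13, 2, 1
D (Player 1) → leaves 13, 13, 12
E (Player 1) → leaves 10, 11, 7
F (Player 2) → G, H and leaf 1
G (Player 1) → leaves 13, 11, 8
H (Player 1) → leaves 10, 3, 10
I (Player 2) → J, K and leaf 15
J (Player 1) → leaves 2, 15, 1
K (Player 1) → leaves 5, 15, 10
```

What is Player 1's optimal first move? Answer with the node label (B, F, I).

I

C (Player 1): max(13, 2, 1) = 13
D (Player 1): max(13, 13, 12) = 13
E (Player 1): max(10, 11, 7) = 11
B (Player 2): min(13, 13, 11) = 11
G (Player 1): max(13, 11, 8) = 13
H (Player 1): max(10, 3, 10) = 10
F (Player 2): min(13, 10, 1) = 1
J (Player 1): max(2, 15, 1) = 15
K (Player 1): max(5, 15, 10) = 15
I (Player 2): min(15, 15, 15) = 15
Root (Player 1): max(11, 1, 15) = 15
Player 1 picks the child with the highest value: I (value 15).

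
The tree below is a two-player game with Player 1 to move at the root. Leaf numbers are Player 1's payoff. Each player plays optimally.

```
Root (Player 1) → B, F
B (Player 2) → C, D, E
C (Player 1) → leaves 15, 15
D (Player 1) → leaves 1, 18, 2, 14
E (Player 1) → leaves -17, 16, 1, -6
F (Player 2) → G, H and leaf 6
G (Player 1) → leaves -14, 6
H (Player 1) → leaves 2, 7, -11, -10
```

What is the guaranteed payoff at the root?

C (Player 1): max(15, 15) = 15
D (Player 1): max(1, 18, 2, 14) = 18
E (Player 1): max(-17, 16, 1, -6) = 16
B (Player 2): min(15, 18, 16) = 15
G (Player 1): max(-14, 6) = 6
H (Player 1): max(2, 7, -11, -10) = 7
F (Player 2): min(6, 7, 6) = 6
Root (Player 1): max(15, 6) = 15

15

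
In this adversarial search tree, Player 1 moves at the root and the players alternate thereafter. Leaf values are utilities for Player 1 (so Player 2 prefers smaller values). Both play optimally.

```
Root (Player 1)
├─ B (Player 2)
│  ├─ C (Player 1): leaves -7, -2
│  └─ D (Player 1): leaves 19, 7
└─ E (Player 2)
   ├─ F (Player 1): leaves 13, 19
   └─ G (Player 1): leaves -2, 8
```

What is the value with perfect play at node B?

C: max(-7, -2) = -2
D: max(19, 7) = 19
B: min(-2, 19) = -2

-2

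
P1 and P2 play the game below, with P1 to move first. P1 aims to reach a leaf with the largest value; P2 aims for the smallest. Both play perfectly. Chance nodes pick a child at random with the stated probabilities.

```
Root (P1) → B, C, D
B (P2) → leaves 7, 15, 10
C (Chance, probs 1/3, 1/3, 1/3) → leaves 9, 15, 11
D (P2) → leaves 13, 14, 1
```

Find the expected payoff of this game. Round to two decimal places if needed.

B (P2): min(7, 15, 10) = 7
C (Chance): 1/3·9 + 1/3·15 + 1/3·11 = 11.67
D (P2): min(13, 14, 1) = 1
Root (P1): max(7, 11.67, 1) = 11.67

11.67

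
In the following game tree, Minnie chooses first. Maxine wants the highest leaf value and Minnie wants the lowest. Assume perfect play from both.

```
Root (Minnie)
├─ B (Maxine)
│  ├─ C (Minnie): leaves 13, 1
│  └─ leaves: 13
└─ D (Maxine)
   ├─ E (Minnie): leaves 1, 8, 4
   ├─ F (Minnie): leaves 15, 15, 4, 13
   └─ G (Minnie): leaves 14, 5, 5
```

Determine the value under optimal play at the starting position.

C (Minnie): min(13, 1) = 1
B (Maxine): max(1, 13) = 13
E (Minnie): min(1, 8, 4) = 1
F (Minnie): min(15, 15, 4, 13) = 4
G (Minnie): min(14, 5, 5) = 5
D (Maxine): max(1, 4, 5) = 5
Root (Minnie): min(13, 5) = 5

5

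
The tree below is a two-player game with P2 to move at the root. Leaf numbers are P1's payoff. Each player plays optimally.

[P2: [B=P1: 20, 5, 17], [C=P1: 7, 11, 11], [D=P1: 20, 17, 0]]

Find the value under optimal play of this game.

11

B (P1): max(20, 5, 17) = 20
C (P1): max(7, 11, 11) = 11
D (P1): max(20, 17, 0) = 20
Root (P2): min(20, 11, 20) = 11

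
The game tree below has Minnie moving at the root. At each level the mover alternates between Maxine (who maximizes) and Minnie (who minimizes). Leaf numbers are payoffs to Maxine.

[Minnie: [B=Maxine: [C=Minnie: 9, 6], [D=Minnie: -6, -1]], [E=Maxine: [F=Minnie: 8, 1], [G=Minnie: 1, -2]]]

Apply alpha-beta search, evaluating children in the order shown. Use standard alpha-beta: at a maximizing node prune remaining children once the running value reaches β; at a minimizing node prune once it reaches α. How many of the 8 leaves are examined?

C [α=-∞,β=+∞]: v=6
D [α=6,β=+∞]: v=-6 after child 1 ≤ α → α-cutoff, skip 1
B [α=-∞,β=+∞]: v=6
F [α=-∞,β=6]: v=1
G [α=1,β=6]: v=1 after child 1 ≤ α → α-cutoff, skip 1
E [α=-∞,β=6]: v=1
Root [α=-∞,β=+∞]: v=1
Leaves evaluated: 6 of 8.

6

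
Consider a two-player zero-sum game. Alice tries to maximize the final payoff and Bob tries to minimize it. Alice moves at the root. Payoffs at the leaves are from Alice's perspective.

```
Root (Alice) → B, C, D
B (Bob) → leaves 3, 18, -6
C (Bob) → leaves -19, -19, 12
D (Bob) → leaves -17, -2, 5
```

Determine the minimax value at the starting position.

B (Bob): min(3, 18, -6) = -6
C (Bob): min(-19, -19, 12) = -19
D (Bob): min(-17, -2, 5) = -17
Root (Alice): max(-6, -19, -17) = -6

-6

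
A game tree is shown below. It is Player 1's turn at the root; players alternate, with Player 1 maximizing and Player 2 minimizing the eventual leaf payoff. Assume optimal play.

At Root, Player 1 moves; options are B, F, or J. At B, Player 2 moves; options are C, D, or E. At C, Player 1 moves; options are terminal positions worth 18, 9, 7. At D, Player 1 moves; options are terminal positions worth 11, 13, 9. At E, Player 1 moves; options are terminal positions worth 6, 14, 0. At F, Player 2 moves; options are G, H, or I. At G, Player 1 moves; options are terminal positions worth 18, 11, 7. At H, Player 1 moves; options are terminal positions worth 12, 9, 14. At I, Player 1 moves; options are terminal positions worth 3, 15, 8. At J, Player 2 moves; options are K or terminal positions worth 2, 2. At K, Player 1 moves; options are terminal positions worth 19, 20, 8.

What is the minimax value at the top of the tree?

14

C (Player 1): max(18, 9, 7) = 18
D (Player 1): max(11, 13, 9) = 13
E (Player 1): max(6, 14, 0) = 14
B (Player 2): min(18, 13, 14) = 13
G (Player 1): max(18, 11, 7) = 18
H (Player 1): max(12, 9, 14) = 14
I (Player 1): max(3, 15, 8) = 15
F (Player 2): min(18, 14, 15) = 14
K (Player 1): max(19, 20, 8) = 20
J (Player 2): min(20, 2, 2) = 2
Root (Player 1): max(13, 14, 2) = 14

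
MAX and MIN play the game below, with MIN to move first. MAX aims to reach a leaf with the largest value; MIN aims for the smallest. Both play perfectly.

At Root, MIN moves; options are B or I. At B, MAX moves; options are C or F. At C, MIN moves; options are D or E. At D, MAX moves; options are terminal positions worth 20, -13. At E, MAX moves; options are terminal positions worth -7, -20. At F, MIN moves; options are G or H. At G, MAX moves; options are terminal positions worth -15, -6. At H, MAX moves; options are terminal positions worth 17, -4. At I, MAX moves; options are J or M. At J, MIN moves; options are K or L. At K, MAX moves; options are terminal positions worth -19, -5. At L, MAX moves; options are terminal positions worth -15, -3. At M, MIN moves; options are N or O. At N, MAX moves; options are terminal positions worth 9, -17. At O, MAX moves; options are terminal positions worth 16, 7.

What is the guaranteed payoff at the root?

D (MAX): max(20, -13) = 20
E (MAX): max(-7, -20) = -7
C (MIN): min(20, -7) = -7
G (MAX): max(-15, -6) = -6
H (MAX): max(17, -4) = 17
F (MIN): min(-6, 17) = -6
B (MAX): max(-7, -6) = -6
K (MAX): max(-19, -5) = -5
L (MAX): max(-15, -3) = -3
J (MIN): min(-5, -3) = -5
N (MAX): max(9, -17) = 9
O (MAX): max(16, 7) = 16
M (MIN): min(9, 16) = 9
I (MAX): max(-5, 9) = 9
Root (MIN): min(-6, 9) = -6

-6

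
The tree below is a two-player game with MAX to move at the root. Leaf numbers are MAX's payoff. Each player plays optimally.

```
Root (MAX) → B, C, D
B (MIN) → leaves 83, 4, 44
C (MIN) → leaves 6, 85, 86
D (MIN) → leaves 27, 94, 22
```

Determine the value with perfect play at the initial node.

22

B (MIN): min(83, 4, 44) = 4
C (MIN): min(6, 85, 86) = 6
D (MIN): min(27, 94, 22) = 22
Root (MAX): max(4, 6, 22) = 22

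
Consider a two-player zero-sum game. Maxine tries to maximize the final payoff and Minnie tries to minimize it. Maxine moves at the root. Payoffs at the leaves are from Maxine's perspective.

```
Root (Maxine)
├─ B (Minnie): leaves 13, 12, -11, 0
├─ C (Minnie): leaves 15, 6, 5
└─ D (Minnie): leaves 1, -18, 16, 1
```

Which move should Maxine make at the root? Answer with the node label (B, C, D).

B (Minnie): min(13, 12, -11, 0) = -11
C (Minnie): min(15, 6, 5) = 5
D (Minnie): min(1, -18, 16, 1) = -18
Root (Maxine): max(-11, 5, -18) = 5
Maxine picks the child with the highest value: C (value 5).

C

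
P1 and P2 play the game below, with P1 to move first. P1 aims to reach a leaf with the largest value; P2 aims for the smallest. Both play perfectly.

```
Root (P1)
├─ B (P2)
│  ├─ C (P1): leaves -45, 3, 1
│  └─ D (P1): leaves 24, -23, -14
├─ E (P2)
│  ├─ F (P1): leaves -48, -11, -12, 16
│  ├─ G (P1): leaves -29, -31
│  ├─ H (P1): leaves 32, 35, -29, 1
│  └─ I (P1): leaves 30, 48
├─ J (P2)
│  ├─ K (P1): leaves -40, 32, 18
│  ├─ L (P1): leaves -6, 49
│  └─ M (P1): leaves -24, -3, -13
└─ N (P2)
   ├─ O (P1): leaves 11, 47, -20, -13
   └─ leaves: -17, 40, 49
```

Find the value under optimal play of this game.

3

C (P1): max(-45, 3, 1) = 3
D (P1): max(24, -23, -14) = 24
B (P2): min(3, 24) = 3
F (P1): max(-48, -11, -12, 16) = 16
G (P1): max(-29, -31) = -29
H (P1): max(32, 35, -29, 1) = 35
I (P1): max(30, 48) = 48
E (P2): min(16, -29, 35, 48) = -29
K (P1): max(-40, 32, 18) = 32
L (P1): max(-6, 49) = 49
M (P1): max(-24, -3, -13) = -3
J (P2): min(32, 49, -3) = -3
O (P1): max(11, 47, -20, -13) = 47
N (P2): min(47, -17, 40, 49) = -17
Root (P1): max(3, -29, -3, -17) = 3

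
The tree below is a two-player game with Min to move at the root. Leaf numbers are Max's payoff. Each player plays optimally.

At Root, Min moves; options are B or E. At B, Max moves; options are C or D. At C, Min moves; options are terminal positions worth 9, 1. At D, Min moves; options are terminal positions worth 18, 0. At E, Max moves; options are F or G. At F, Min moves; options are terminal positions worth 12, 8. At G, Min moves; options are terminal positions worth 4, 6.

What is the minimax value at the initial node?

1

C (Min): min(9, 1) = 1
D (Min): min(18, 0) = 0
B (Max): max(1, 0) = 1
F (Min): min(12, 8) = 8
G (Min): min(4, 6) = 4
E (Max): max(8, 4) = 8
Root (Min): min(1, 8) = 1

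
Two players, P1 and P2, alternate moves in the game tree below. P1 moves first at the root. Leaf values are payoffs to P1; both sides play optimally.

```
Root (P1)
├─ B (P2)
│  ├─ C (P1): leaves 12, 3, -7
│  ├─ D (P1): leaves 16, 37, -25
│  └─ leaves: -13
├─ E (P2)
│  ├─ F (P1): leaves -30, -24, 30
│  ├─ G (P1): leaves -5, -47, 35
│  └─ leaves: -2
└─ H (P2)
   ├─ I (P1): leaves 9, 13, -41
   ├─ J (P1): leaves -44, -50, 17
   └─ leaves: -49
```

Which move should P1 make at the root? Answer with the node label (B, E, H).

C (P1): max(12, 3, -7) = 12
D (P1): max(16, 37, -25) = 37
B (P2): min(12, 37, -13) = -13
F (P1): max(-30, -24, 30) = 30
G (P1): max(-5, -47, 35) = 35
E (P2): min(30, 35, -2) = -2
I (P1): max(9, 13, -41) = 13
J (P1): max(-44, -50, 17) = 17
H (P2): min(13, 17, -49) = -49
Root (P1): max(-13, -2, -49) = -2
P1 picks the child with the highest value: E (value -2).

E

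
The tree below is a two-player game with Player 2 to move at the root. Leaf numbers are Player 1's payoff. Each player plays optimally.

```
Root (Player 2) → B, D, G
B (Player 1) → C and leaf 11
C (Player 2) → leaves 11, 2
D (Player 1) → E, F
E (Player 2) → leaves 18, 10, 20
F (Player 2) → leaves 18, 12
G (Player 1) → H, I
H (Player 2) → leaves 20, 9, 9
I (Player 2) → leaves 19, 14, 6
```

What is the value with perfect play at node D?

E: min(18, 10, 20) = 10
F: min(18, 12) = 12
D: max(10, 12) = 12

12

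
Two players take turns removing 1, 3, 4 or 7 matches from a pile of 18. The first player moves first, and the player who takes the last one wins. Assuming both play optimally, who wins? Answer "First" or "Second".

Second

i:   0  1  2  3  4  5  6  7  8  9 10 11 12 13 14 15 16 17 18
     L  W  L  W  W  W  W  W  L  W  L  W  W  W  W  W  L  W  L
Position 18 is L, so the second player wins.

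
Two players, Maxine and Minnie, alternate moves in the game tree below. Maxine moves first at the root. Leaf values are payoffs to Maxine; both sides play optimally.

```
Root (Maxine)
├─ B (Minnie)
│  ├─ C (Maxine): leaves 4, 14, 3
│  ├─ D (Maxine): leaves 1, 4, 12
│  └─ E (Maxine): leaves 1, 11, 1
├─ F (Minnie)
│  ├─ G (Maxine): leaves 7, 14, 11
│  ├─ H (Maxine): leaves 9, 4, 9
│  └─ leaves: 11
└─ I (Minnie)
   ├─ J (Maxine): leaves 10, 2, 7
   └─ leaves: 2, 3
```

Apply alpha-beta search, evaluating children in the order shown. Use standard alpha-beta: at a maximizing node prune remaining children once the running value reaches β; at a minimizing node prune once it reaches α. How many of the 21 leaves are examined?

18

C [α=-∞,β=+∞]: v=14
D [α=-∞,β=14]: v=12
E [α=-∞,β=12]: v=11
B [α=-∞,β=+∞]: v=11
G [α=11,β=+∞]: v=14
H [α=11,β=14]: v=9
F [α=11,β=+∞]: v=9 after child 2 ≤ α → α-cutoff, skip 1
J [α=11,β=+∞]: v=10
I [α=11,β=+∞]: v=10 after child 1 ≤ α → α-cutoff, skip 2
Root [α=-∞,β=+∞]: v=11
Leaves evaluated: 18 of 21.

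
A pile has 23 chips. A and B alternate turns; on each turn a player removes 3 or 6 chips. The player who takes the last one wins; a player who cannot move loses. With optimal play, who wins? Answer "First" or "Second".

Mark each pile size as W (mover wins) or L (mover loses):
i:   0  1  2  3  4  5  6  7  8  9 10 11 12 13 14 15 16 17 18 19 20 21 22 23
     L  L  L  W  W  W  W  W  W  L  L  L  W  W  W  W  W  W  L  L  L  W  W  W
Position 23 is W, so the first player wins.

First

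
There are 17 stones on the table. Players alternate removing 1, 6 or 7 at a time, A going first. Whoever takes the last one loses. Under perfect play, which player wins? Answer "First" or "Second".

Second

Mark each pile size as W (mover wins) or L (mover loses):
i:   0  1  2  3  4  5  6  7  8  9 10 11 12 13 14 15 16 17
     W  L  W  L  W  L  W  W  W  W  W  W  W  L  W  L  W  L
Position 17 is L, so the second player wins.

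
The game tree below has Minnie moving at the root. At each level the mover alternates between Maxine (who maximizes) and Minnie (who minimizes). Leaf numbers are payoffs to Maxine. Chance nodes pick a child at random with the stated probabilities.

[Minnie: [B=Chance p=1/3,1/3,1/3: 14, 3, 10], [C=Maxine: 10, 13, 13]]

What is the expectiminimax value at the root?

B (Chance): 1/3·14 + 1/3·3 + 1/3·10 = 9
C (Maxine): max(10, 13, 13) = 13
Root (Minnie): min(9, 13) = 9

9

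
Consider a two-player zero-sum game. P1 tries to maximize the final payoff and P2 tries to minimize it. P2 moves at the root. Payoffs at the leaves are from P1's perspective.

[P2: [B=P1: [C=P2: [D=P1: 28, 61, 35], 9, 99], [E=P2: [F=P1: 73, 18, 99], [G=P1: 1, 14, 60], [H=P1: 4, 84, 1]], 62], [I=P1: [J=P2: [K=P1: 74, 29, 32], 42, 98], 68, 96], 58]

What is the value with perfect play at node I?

96

K: max(74, 29, 32) = 74
J: min(74, 42, 98) = 42
I: max(42, 68, 96) = 96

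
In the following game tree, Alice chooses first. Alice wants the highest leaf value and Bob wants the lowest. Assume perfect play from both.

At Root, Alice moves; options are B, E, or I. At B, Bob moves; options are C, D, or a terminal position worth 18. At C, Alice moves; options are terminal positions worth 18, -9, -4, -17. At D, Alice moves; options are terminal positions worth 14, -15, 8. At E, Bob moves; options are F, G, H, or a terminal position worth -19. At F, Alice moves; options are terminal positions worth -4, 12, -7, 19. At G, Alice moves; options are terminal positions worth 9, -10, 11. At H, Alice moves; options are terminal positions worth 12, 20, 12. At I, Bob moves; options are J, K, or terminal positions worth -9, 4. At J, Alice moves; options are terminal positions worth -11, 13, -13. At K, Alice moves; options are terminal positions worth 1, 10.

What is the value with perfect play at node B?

C: max(18, -9, -4, -17) = 18
D: max(14, -15, 8) = 14
B: min(18, 14, 18) = 14

14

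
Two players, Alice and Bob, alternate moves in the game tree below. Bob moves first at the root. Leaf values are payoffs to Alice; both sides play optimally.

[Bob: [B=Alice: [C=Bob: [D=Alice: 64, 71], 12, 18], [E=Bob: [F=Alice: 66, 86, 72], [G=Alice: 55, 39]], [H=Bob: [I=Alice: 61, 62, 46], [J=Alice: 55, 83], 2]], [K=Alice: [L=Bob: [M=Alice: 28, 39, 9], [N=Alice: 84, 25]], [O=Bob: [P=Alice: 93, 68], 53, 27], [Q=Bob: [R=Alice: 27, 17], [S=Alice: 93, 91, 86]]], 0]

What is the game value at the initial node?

D (Alice): max(64, 71) = 71
C (Bob): min(71, 12, 18) = 12
F (Alice): max(66, 86, 72) = 86
G (Alice): max(55, 39) = 55
E (Bob): min(86, 55) = 55
I (Alice): max(61, 62, 46) = 62
J (Alice): max(55, 83) = 83
H (Bob): min(62, 83, 2) = 2
B (Alice): max(12, 55, 2) = 55
M (Alice): max(28, 39, 9) = 39
N (Alice): max(84, 25) = 84
L (Bob): min(39, 84) = 39
P (Alice): max(93, 68) = 93
O (Bob): min(93, 53, 27) = 27
R (Alice): max(27, 17) = 27
S (Alice): max(93, 91, 86) = 93
Q (Bob): min(27, 93) = 27
K (Alice): max(39, 27, 27) = 39
Root (Bob): min(55, 39, 0) = 0

0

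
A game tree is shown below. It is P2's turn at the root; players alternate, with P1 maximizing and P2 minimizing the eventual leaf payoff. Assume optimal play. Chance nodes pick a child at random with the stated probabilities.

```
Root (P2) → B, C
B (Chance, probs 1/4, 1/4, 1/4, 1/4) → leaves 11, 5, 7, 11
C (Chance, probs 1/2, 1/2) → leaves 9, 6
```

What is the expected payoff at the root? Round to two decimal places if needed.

7.5

B (Chance): 1/4·11 + 1/4·5 + 1/4·7 + 1/4·11 = 8.5
C (Chance): 1/2·9 + 1/2·6 = 7.5
Root (P2): min(8.5, 7.5) = 7.5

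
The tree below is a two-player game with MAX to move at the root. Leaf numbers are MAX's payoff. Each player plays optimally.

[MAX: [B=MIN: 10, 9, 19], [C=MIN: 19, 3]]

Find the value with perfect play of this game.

B (MIN): min(10, 9, 19) = 9
C (MIN): min(19, 3) = 3
Root (MAX): max(9, 3) = 9

9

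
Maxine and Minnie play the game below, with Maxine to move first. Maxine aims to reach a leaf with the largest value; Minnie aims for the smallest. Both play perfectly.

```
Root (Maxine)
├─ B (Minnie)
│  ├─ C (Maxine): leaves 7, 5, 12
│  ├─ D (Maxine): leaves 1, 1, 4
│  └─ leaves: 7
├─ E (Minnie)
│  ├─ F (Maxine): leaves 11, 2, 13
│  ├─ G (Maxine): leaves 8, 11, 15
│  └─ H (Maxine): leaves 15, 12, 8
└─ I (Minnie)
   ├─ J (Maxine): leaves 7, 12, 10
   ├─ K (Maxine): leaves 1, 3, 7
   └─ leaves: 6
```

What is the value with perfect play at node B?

C: max(7, 5, 12) = 12
D: max(1, 1, 4) = 4
B: min(12, 4, 7) = 4

4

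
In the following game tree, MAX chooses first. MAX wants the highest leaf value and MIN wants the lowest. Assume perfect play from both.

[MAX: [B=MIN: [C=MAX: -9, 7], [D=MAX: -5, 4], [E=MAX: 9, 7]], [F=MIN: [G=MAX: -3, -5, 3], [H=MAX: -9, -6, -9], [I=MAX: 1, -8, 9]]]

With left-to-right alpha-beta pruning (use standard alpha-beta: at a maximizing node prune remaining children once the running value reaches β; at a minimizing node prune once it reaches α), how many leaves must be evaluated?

C [α=-∞,β=+∞]: v=7
D [α=-∞,β=7]: v=4
E [α=-∞,β=4]: v=9 after child 1 ≥ β → β-cutoff, skip 1
B [α=-∞,β=+∞]: v=4
G [α=4,β=+∞]: v=3
F [α=4,β=+∞]: v=3 after child 1 ≤ α → α-cutoff, skip 2
Root [α=-∞,β=+∞]: v=4
Leaves evaluated: 8 of 15.

8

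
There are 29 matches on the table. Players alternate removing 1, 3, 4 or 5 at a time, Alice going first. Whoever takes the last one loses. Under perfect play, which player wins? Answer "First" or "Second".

First

Mark each pile size as W (mover wins) or L (mover loses):
i:   0  1  2  3  4  5  6  7  8  9 10 11 12 13 14 15 16 17 18 19 20 21 22 23 24 25 26 27 28 29
     W  L  W  L  W  W  W  W  W  L  W  L  W  W  W  W  W  L  W  L  W  W  W  W  W  L  W  L  W  W
Position 29 is W, so the first player wins.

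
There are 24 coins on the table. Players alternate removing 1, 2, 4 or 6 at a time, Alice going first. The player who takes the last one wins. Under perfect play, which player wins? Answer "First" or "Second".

Compute winning (W) and losing (L) positions by backward induction:
i:   0  1  2  3  4  5  6  7  8  9 10 11 12 13 14 15 16 17 18 19 20 21 22 23 24
     L  W  W  L  W  W  W  W  L  W  W  L  W  W  W  W  L  W  W  L  W  W  W  W  L
Position 24 is L, so the second player wins.

Second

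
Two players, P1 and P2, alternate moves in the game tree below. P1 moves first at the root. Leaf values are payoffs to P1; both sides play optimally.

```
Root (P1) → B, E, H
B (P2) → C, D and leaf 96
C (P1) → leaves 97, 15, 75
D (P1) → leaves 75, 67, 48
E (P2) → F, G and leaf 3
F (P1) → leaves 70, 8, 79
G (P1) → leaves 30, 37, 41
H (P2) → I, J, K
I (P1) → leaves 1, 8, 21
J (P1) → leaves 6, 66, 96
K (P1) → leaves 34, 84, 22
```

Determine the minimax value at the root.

75

C (P1): max(97, 15, 75) = 97
D (P1): max(75, 67, 48) = 75
B (P2): min(97, 75, 96) = 75
F (P1): max(70, 8, 79) = 79
G (P1): max(30, 37, 41) = 41
E (P2): min(79, 41, 3) = 3
I (P1): max(1, 8, 21) = 21
J (P1): max(6, 66, 96) = 96
K (P1): max(34, 84, 22) = 84
H (P2): min(21, 96, 84) = 21
Root (P1): max(75, 3, 21) = 75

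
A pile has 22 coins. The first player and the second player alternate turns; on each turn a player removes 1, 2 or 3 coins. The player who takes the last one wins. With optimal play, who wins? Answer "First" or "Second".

Positions where the player to move wins (W) vs loses (L):
i:   0  1  2  3  4  5  6  7  8  9 10 11 12 13 14 15 16 17 18 19 20 21 22
     L  W  W  W  L  W  W  W  L  W  W  W  L  W  W  W  L  W  W  W  L  W  W
Position 22 is W, so the first player wins.

First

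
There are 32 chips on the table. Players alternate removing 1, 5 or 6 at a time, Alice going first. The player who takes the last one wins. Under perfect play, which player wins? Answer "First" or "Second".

First

W/L table (W = player to move can force a win):
i:   0  1  2  3  4  5  6  7  8  9 10 11 12 13 14 15 16 17 18 19 20 21 22 23 24 25 26 27 28 29 30 31 32
     L  W  L  W  L  W  W  W  W  W  W  L  W  L  W  L  W  W  W  W  W  W  L  W  L  W  L  W  W  W  W  W  W
Position 32 is W, so the first player wins.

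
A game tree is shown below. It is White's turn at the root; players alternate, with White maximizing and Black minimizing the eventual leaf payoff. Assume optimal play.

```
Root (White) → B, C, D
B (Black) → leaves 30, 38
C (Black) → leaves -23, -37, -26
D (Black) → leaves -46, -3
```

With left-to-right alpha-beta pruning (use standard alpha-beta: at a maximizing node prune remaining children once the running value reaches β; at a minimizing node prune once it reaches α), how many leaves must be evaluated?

B [α=-∞,β=+∞]: v=30
C [α=30,β=+∞]: v=-23 after child 1 ≤ α → α-cutoff, skip 2
D [α=30,β=+∞]: v=-46 after child 1 ≤ α → α-cutoff, skip 1
Root [α=-∞,β=+∞]: v=30
Leaves evaluated: 4 of 7.

4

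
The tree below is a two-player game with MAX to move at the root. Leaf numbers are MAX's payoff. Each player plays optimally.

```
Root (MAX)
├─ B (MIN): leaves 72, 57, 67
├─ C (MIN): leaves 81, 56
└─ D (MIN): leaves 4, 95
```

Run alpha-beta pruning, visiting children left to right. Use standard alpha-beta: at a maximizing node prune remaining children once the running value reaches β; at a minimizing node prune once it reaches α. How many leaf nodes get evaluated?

B [α=-∞,β=+∞]: v=57
C [α=57,β=+∞]: v=56
D [α=57,β=+∞]: v=4 after child 1 ≤ α → α-cutoff, skip 1
Root [α=-∞,β=+∞]: v=57
Leaves evaluated: 6 of 7.

6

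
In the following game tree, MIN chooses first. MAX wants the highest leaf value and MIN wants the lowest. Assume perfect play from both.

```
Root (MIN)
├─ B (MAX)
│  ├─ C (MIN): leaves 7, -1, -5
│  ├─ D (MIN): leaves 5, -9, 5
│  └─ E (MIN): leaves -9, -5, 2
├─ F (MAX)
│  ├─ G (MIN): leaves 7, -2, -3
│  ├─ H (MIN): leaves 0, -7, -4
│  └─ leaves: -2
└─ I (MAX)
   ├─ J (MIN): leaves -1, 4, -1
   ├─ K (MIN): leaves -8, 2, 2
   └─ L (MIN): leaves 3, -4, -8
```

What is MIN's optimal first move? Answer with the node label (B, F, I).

C (MIN): min(7, -1, -5) = -5
D (MIN): min(5, -9, 5) = -9
E (MIN): min(-9, -5, 2) = -9
B (MAX): max(-5, -9, -9) = -5
G (MIN): min(7, -2, -3) = -3
H (MIN): min(0, -7, -4) = -7
F (MAX): max(-3, -7, -2) = -2
J (MIN): min(-1, 4, -1) = -1
K (MIN): min(-8, 2, 2) = -8
L (MIN): min(3, -4, -8) = -8
I (MAX): max(-1, -8, -8) = -1
Root (MIN): min(-5, -2, -1) = -5
MIN picks the child with the lowest value: B (value -5).

B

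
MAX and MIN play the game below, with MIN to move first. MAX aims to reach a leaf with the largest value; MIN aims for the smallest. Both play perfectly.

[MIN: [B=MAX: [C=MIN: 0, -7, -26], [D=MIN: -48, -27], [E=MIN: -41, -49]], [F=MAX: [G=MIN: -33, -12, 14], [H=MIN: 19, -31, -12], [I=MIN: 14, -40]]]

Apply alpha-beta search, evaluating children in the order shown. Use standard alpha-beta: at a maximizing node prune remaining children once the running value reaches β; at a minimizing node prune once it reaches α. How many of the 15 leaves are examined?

13

C [α=-∞,β=+∞]: v=-26
D [α=-26,β=+∞]: v=-48 after child 1 ≤ α → α-cutoff, skip 1
E [α=-26,β=+∞]: v=-41 after child 1 ≤ α → α-cutoff, skip 1
B [α=-∞,β=+∞]: v=-26
G [α=-∞,β=-26]: v=-33
H [α=-33,β=-26]: v=-31
I [α=-31,β=-26]: v=-40
F [α=-∞,β=-26]: v=-31
Root [α=-∞,β=+∞]: v=-31
Leaves evaluated: 13 of 15.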